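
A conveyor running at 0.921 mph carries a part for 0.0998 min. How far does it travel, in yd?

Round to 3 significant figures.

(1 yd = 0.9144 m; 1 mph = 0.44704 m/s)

2.70 yd

0.921 mph × 0.44704 = 0.411724 m/s
0.0998 min × 60 = 5.988 s
d = v × t = 0.411724 m/s × 5.988 s = 2.4654 m
2.4654 m ÷ (0.9144 m/yd) = 2.69619 yd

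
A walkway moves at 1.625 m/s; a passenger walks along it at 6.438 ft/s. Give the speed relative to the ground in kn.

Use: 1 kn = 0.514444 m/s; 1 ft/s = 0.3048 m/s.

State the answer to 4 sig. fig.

1.625 m/s (already m/s)
6.438 ft/s × 0.3048 = 1.9623 m/s
Total: 1.625 + 1.9623 = 3.5873 m/s
In kn: 3.5873 / 0.514444 = 6.97316 kn

6.973 kn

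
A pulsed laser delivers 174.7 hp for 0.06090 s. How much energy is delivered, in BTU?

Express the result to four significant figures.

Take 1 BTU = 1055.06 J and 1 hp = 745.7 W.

7.520 BTU

174.7 hp × 745.7 → 130274 W
E = P × t = 130274 W × 0.0609 s = 7933.69 J
7933.69 J ÷ (1055.06 J/BTU) = 7.51966 BTU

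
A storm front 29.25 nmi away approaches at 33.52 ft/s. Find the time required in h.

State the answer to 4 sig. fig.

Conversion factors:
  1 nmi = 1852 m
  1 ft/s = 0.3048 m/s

29.25 nmi × 1852 = 54171 m
33.52 ft/s × 0.3048 = 10.2169 m/s
t = d / v = 54171 m / 10.2169 m/s = 5302.1 s
5302.1 s ÷ (3600 s/h) = 1.47281 h

1.473 h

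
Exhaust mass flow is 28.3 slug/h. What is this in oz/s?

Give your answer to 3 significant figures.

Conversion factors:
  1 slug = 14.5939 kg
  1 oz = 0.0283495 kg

4.05 oz/s

28.3 slug/h × 14.5939 kg/slug ÷ 3600 s/h = 0.114724 kg/s
0.114724 kg/s ÷ 0.0283495 kg/oz = 4.04677 oz/s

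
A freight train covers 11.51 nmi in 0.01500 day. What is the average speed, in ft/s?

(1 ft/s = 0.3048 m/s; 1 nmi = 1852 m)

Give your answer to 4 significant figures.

53.96 ft/s

11.51 nmi × 1852 = 21316.5 m
0.01500 day × 86400 = 1296 s
v = d / t = 21316.5 m / 1296 s = 16.4479 m/s
16.4479 m/s ÷ (0.3048 m/s/ft/s) = 53.9629 ft/s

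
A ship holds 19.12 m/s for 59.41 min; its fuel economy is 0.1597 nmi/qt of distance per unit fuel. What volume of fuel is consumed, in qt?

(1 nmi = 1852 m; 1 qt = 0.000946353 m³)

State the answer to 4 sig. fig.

230.4 qt

59.41 min → 3564.6 s
d = v × t = 19.12 × 3564.6 = 68155.2 m
0.1597 nmi/qt → 312531 m/m³
V = d / (distance per unit fuel) = 68155.2 / 312531 = 0.218075 m³
In qt: 0.218075 / 0.000946353 = 230.437 qt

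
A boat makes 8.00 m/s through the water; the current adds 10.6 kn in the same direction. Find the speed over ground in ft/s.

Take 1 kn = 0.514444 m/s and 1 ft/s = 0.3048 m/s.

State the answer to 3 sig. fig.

44.1 ft/s

8.00 m/s (already m/s)
10.6 kn × 0.514444 = 5.45311 m/s
Sum: 8 + 5.45311 = 13.4531 m/s
In ft/s: 13.4531 / 0.3048 = 44.1375 ft/s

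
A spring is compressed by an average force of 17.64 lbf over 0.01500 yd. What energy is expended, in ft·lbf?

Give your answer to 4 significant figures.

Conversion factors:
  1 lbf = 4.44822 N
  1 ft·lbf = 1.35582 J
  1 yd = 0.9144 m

17.64 lbf × 4.44822 → 78.4666 N
0.01500 yd × 0.9144 → 0.013716 m
W = F × d = 78.4666 N × 0.013716 m = 1.07625 J
1.07625 J ÷ (1.35582 J/ft·lbf) = 0.7938 ft·lbf

0.7938 ft·lbf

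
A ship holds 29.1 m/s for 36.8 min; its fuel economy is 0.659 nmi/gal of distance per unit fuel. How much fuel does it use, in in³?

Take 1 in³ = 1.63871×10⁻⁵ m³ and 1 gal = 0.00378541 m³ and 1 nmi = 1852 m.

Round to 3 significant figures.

1.22×10⁴ in³

36.8 min → 2208 s
d = v × t = 29.1 × 2208 = 64252.8 m
0.659 nmi/gal → 322414 m/m³
V = d / (distance per unit fuel) = 64252.8 / 322414 = 0.199287 m³
In in³: 0.199287 / 1.63871×10⁻⁵ = 12161.2 in³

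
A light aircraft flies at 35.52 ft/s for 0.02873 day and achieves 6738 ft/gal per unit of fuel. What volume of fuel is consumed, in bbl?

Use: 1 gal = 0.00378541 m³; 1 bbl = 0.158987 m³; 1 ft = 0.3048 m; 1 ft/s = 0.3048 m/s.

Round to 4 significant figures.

35.52 ft/s → 10.8265 m/s
0.02873 day → 2482.27 s
d = v × t = 10.8265 × 2482.27 = 26874.3 m
6738 ft/gal → 542542 m/m³
V = d / (distance per unit fuel) = 26874.3 / 542542 = 0.049534 m³
In bbl: 0.049534 / 0.158987 = 0.31156 bbl

0.3116 bbl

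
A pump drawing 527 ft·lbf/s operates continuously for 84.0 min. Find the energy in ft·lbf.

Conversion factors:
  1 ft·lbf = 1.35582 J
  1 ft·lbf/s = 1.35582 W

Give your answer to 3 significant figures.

527 ft·lbf/s × 1.35582 → 714.517 W
84.0 min × 60 → 5040 s
E = P × t = 714.517 W × 5040 s = 3.60117×10⁶ J
3.60117×10⁶ J ÷ (1.35582 J/ft·lbf) = 2.65608×10⁶ ft·lbf

2.66×10⁶ ft·lbf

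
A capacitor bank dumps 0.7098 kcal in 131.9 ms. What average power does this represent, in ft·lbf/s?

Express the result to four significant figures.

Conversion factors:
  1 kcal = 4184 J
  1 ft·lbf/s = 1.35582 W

0.7098 kcal × 4184 → 2969.8 J
131.9 ms × 0.001 → 0.1319 s
P = E / t = 2969.8 J / 0.1319 s = 22515.5 W
22515.5 W ÷ (1.35582 W/ft·lbf/s) = 16606.6 ft·lbf/s

1.661×10⁴ ft·lbf/s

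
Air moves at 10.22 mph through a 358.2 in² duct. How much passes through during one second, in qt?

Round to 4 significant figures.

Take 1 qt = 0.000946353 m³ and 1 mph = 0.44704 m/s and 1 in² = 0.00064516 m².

1116 qt

10.22 mph × 0.44704 = 4.56875 m/s
358.2 in² × 0.00064516 = 0.231096 m²
V = v × A × t = 4.56875 m/s × 0.231096 m² × 1 s = 1.05582 m³
1.05582 m³ ÷ (0.000946353 m³/qt) = 1115.67 qt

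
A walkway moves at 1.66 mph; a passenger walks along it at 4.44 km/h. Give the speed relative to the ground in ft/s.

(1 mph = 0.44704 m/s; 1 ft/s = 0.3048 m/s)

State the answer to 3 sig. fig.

6.48 ft/s

1.66 mph × 0.44704 → 0.742086 m/s
4.44 km/h × (1/3.6) → 1.23333 m/s
Sum: 0.742086 + 1.23333 = 1.97542 m/s
In ft/s: 1.97542 / 0.3048 = 6.48104 ft/s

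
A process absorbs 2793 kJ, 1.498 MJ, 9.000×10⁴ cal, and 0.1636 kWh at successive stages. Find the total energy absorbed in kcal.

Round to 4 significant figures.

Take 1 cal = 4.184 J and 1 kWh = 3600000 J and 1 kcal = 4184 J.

2793 kJ × 1000 = 2.793×10⁶ J
1.498 MJ × 1000000 = 1.498×10⁶ J
9.000×10⁴ cal × 4.184 = 376560 J
0.1636 kWh × 3600000 = 588960 J
Sum: 2.793×10⁶ + 1.498×10⁶ + 376560 + 588960 = 5.25652×10⁶ J
In kcal: 5.25652×10⁶ / 4184 = 1256.34 kcal

1256 kcal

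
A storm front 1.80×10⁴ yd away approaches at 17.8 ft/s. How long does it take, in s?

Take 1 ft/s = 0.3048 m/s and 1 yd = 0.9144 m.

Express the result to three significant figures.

1.80×10⁴ yd × 0.9144 = 16459.2 m
17.8 ft/s × 0.3048 = 5.42544 m/s
t = d / v = 16459.2 m / 5.42544 m/s = 3033.71 s

3030 s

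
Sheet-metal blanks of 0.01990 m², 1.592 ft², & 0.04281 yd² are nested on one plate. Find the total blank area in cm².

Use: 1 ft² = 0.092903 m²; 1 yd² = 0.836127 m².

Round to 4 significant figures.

0.01990 m² (already m²)
1.592 ft² × 0.092903 → 0.147902 m²
0.04281 yd² × 0.836127 → 0.0357946 m²
Combined: 0.0199 + 0.147902 + 0.0357946 = 0.203597 m²
In cm²: 0.203597 / 0.0001 = 2035.97 cm²

2036 cm²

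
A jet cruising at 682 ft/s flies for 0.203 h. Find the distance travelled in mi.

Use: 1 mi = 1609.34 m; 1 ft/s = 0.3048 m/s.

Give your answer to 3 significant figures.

682 ft/s × 0.3048 → 207.874 m/s
0.203 h × 3600 → 730.8 s
d = v × t = 207.874 m/s × 730.8 s = 151914 m
151914 m ÷ (1609.34 m/mi) = 94.3952 mi

94.4 mi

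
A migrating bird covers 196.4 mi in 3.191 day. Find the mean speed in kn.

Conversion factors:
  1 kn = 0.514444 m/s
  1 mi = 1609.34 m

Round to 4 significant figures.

196.4 mi × 1609.34 → 316074 m
3.191 day × 86400 → 275702 s
v = d / t = 316074 m / 275702 s = 1.14643 m/s
1.14643 m/s ÷ (0.514444 m/s/kn) = 2.22848 kn

2.228 kn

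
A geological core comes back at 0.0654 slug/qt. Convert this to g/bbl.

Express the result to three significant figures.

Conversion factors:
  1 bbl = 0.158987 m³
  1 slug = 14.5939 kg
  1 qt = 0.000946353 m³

0.0654 slug/qt × 14.5939 kg/slug ÷ 0.000946353 m³/qt = 1008.55 kg/m³
1008.55 kg/m³ ÷ 0.001 kg/g × 0.158987 m³/bbl = 160346 g/bbl

1.60×10⁵ g/bbl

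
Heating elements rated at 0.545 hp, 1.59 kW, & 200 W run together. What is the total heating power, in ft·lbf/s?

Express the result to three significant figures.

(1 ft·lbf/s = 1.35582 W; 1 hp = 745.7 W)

1620 ft·lbf/s

0.545 hp × 745.7 = 406.407 W
1.59 kW × 1000 = 1590 W
200 W (already W)
Total: 406.407 + 1590 + 200 = 2196.41 W
In ft·lbf/s: 2196.41 / 1.35582 = 1619.99 ft·lbf/s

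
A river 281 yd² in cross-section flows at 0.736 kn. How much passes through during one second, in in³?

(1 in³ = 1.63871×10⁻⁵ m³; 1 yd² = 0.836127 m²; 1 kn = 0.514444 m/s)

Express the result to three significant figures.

5.43×10⁶ in³

0.736 kn × 0.514444 → 0.378631 m/s
281 yd² × 0.836127 → 234.952 m²
V = v × A × t = 0.378631 m/s × 234.952 m² × 1 s = 88.9601 m³
88.9601 m³ ÷ (1.63871×10⁻⁵ m³/in³) = 5.42867×10⁶ in³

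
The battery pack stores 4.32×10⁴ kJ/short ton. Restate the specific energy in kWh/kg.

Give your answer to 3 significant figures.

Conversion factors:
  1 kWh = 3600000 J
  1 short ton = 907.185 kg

0.0132 kWh/kg

4.32×10⁴ kJ/short ton × 1000 J/kJ ÷ 907.185 kg/short ton = 47619.8 J/kg
47619.8 J/kg ÷ 3600000 J/kWh = 0.0132277 kWh/kg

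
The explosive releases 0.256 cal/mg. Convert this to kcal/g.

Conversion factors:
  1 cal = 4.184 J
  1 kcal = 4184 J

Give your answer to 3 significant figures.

0.256 cal/mg × 4.184 J/cal ÷ 10⁻⁶ kg/mg = 1.0711×10⁶ J/kg
1.0711×10⁶ J/kg ÷ 4184 J/kcal × 0.001 kg/g = 0.255999 kcal/g

0.256 kcal/g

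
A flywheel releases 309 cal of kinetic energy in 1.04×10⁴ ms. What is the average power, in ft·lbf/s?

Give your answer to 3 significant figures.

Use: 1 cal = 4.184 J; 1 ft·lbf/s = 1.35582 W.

91.7 ft·lbf/s

309 cal × 4.184 → 1292.86 J
1.04×10⁴ ms × 0.001 → 10.4 s
P = E / t = 1292.86 J / 10.4 s = 124.313 W
124.313 W ÷ (1.35582 W/ft·lbf/s) = 91.6884 ft·lbf/s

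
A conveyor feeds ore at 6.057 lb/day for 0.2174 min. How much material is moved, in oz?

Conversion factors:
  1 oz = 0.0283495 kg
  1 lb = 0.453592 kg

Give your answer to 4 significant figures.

0.01463 oz

6.057 lb/day → 3.17987×10⁻⁵ kg/s
0.2174 min → 13.044 s
m = ṁ × t = 3.17987×10⁻⁵ × 13.044 = 4.14782×10⁻⁴ kg
In oz: 4.14782×10⁻⁴ / 0.0283495 = 0.014631 oz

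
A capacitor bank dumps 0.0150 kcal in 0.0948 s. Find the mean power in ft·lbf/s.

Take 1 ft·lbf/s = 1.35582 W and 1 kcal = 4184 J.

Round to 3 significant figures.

0.0150 kcal × 4184 → 62.76 J
P = E / t = 62.76 J / 0.0948 s = 662.025 W
662.025 W ÷ (1.35582 W/ft·lbf/s) = 488.284 ft·lbf/s

488 ft·lbf/s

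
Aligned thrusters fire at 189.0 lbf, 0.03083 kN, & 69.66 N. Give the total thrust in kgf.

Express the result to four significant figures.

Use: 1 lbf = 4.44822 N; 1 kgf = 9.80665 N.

189.0 lbf × 4.44822 = 840.714 N
0.03083 kN × 1000 = 30.83 N
69.66 N (already N)
Sum: 840.714 + 30.83 + 69.66 = 941.204 N
In kgf: 941.204 / 9.80665 = 95.9761 kgf

95.98 kgf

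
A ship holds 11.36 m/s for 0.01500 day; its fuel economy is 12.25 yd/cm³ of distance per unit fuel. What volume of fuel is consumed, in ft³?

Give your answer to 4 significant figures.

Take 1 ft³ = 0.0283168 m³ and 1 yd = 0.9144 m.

0.01500 day → 1296 s
d = v × t = 11.36 × 1296 = 14722.6 m
12.25 yd/cm³ → 1.12014×10⁷ m/m³
V = d / (distance per unit fuel) = 14722.6 / 1.12014×10⁷ = 0.00131435 m³
In ft³: 0.00131435 / 0.0283168 = 0.0464159 ft³

0.04642 ft³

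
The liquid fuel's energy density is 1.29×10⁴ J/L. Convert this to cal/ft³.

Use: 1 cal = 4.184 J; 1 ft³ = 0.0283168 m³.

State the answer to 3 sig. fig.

8.73×10⁴ cal/ft³

1.29×10⁴ J/L ÷ 0.001 m³/L = 1.29×10⁷ J/m³
1.29×10⁷ J/m³ ÷ 4.184 J/cal × 0.0283168 m³/ft³ = 87305.6 cal/ft³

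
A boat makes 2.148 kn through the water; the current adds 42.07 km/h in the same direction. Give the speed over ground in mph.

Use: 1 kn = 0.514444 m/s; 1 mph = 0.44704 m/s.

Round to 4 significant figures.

28.61 mph

2.148 kn × 0.514444 = 1.10503 m/s
42.07 km/h × (1/3.6) = 11.6861 m/s
Total: 1.10503 + 11.6861 = 12.7911 m/s
In mph: 12.7911 / 0.44704 = 28.6129 mph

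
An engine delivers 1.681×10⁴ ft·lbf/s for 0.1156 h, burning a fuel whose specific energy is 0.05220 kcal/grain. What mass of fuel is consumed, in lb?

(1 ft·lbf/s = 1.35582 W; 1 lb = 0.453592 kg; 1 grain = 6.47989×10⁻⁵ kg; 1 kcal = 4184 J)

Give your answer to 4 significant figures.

6.204 lb

1.681×10⁴ ft·lbf/s → 22791.3 W
0.1156 h → 416.16 s
E = P × t = 22791.3 × 416.16 = 9.48483×10⁶ J
0.05220 kcal/grain → 3.3705×10⁶ J/kg
m = E / e_s = 9.48483×10⁶ / 3.3705×10⁶ = 2.81407 kg
In lb: 2.81407 / 0.453592 = 6.20397 lb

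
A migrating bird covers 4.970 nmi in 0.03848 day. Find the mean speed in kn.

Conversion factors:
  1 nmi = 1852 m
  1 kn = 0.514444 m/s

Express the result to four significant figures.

5.382 kn

4.970 nmi × 1852 → 9204.44 m
0.03848 day × 86400 → 3324.67 s
v = d / t = 9204.44 m / 3324.67 s = 2.76853 m/s
2.76853 m/s ÷ (0.514444 m/s/kn) = 5.3816 kn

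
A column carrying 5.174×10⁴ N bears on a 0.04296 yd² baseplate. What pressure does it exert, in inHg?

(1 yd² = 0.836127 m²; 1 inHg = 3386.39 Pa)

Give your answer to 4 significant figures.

0.04296 yd² × 0.836127 → 0.03592 m²
P = F / A = 51740 N / 0.03592 m² = 1.44042×10⁶ Pa
1.44042×10⁶ Pa ÷ (3386.39 Pa/inHg) = 425.356 inHg

425.4 inHg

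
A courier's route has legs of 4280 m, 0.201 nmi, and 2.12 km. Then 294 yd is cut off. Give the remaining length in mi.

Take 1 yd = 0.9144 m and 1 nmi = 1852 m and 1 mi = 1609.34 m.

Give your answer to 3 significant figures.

4280 m (already m)
0.201 nmi × 1852 = 372.252 m
2.12 km × 1000 = 2120 m
294 yd × 0.9144 = 268.834 m
Result: 4280 + 372.252 + 2120 − 268.834 = 6503.42 m
In mi: 6503.42 / 1609.34 = 4.04105 mi

4.04 mi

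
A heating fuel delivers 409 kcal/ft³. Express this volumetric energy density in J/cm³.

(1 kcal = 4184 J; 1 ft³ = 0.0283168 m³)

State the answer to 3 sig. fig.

409 kcal/ft³ × 4184 J/kcal ÷ 0.0283168 m³/ft³ = 6.04325×10⁷ J/m³
6.04325×10⁷ J/m³ × 10⁻⁶ m³/cm³ = 60.4325 J/cm³

60.4 J/cm³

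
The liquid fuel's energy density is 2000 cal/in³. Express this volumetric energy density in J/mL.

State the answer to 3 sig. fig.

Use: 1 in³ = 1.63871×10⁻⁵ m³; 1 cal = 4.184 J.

511 J/mL

2000 cal/in³ × 4.184 J/cal ÷ 1.63871×10⁻⁵ m³/in³ = 5.10646×10⁸ J/m³
5.10646×10⁸ J/m³ × 10⁻⁶ m³/mL = 510.646 J/mL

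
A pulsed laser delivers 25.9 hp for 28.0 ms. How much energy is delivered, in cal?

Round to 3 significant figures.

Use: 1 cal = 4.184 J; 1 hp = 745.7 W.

25.9 hp × 745.7 → 19313.6 W
28.0 ms × 0.001 → 0.028 s
E = P × t = 19313.6 W × 0.028 s = 540.781 J
540.781 J ÷ (4.184 J/cal) = 129.25 cal

129 cal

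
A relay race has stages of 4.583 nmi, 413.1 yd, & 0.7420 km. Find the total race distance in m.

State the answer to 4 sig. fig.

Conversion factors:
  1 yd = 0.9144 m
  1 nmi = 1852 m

4.583 nmi × 1852 → 8487.72 m
413.1 yd × 0.9144 → 377.739 m
0.7420 km × 1000 → 742 m
Sum: 8487.72 + 377.739 + 742 = 9607.46 m

9607 m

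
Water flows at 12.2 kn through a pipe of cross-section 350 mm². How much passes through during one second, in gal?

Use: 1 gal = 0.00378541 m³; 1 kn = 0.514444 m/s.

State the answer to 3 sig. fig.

0.580 gal

12.2 kn × 0.514444 → 6.27622 m/s
350 mm² × 10⁻⁶ → 3.5×10⁻⁴ m²
V = v × A × t = 6.27622 m/s × 3.5×10⁻⁴ m² × 1 s = 0.00219668 m³
0.00219668 m³ ÷ (0.00378541 m³/gal) = 0.580302 gal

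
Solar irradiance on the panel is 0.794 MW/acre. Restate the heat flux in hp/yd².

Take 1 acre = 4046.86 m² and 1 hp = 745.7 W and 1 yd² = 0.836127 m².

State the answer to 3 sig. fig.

0.794 MW/acre × 1000000 W/MW ÷ 4046.86 m²/acre = 196.201 W/m²
196.201 W/m² ÷ 745.7 W/hp × 0.836127 m²/yd² = 0.219993 hp/yd²

0.220 hp/yd²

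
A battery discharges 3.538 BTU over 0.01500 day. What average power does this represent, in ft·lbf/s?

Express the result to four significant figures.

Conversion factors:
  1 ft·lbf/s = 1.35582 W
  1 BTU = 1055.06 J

3.538 BTU × 1055.06 = 3732.8 J
0.01500 day × 86400 = 1296 s
P = E / t = 3732.8 J / 1296 s = 2.88025 W
2.88025 W ÷ (1.35582 W/ft·lbf/s) = 2.12436 ft·lbf/s

2.124 ft·lbf/s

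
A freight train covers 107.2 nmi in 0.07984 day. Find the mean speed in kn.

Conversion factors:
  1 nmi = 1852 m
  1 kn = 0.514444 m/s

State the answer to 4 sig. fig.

55.95 kn

107.2 nmi × 1852 = 198534 m
0.07984 day × 86400 = 6898.18 s
v = d / t = 198534 m / 6898.18 s = 28.7806 m/s
28.7806 m/s ÷ (0.514444 m/s/kn) = 55.9451 kn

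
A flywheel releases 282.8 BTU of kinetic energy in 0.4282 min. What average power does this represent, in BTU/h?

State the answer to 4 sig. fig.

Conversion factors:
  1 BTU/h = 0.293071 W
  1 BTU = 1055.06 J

3.963×10⁴ BTU/h

282.8 BTU × 1055.06 = 298371 J
0.4282 min × 60 = 25.692 s
P = E / t = 298371 J / 25.692 s = 11613.4 W
11613.4 W ÷ (0.293071 W/BTU/h) = 39626.6 BTU/h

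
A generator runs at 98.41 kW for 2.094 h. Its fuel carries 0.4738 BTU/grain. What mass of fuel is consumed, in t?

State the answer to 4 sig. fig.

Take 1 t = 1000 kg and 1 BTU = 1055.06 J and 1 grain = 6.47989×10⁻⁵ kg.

0.09616 t

98.41 kW → 98410 W
2.094 h → 7538.4 s
E = P × t = 98410 × 7538.4 = 7.41854×10⁸ J
0.4738 BTU/grain → 7.71444×10⁶ J/kg
m = E / e_s = 7.41854×10⁸ / 7.71444×10⁶ = 96.1643 kg
In t: 96.1643 / 1000 = 0.0961643 t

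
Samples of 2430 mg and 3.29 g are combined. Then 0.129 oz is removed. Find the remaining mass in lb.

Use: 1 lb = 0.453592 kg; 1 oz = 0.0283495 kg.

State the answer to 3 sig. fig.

2430 mg × 10⁻⁶ = 0.00243 kg
3.29 g × 0.001 = 0.00329 kg
0.129 oz × 0.0283495 = 0.00365709 kg
Net: 0.00243 + 0.00329 − 0.00365709 = 0.00206291 kg
In lb: 0.00206291 / 0.453592 = 0.00454794 lb

0.00455 lb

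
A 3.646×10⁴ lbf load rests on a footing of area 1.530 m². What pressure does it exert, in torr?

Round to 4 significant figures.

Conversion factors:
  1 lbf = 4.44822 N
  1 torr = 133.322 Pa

3.646×10⁴ lbf × 4.44822 → 162182 N
P = F / A = 162182 N / 1.53 m² = 106001 Pa
106001 Pa ÷ (133.322 Pa/torr) = 795.075 torr

795.1 torr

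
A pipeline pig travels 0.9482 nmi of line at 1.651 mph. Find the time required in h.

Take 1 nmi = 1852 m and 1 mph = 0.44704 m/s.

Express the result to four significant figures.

0.6609 h

0.9482 nmi × 1852 = 1756.07 m
1.651 mph × 0.44704 = 0.738063 m/s
t = d / v = 1756.07 m / 0.738063 m/s = 2379.3 s
2379.3 s ÷ (3600 s/h) = 0.660917 h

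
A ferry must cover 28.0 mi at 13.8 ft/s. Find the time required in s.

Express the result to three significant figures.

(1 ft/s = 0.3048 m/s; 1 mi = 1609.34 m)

28.0 mi × 1609.34 = 45061.5 m
13.8 ft/s × 0.3048 = 4.20624 m/s
t = d / v = 45061.5 m / 4.20624 m/s = 10713 s

1.07×10⁴ s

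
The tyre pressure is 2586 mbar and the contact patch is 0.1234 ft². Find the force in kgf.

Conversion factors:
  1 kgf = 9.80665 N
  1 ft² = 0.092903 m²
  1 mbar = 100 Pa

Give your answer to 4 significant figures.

2586 mbar × 100 = 258600 Pa
0.1234 ft² × 0.092903 = 0.0114642 m²
F = P × A = 258600 Pa × 0.0114642 m² = 2964.64 N
2964.64 N ÷ (9.80665 N/kgf) = 302.309 kgf

302.3 kgf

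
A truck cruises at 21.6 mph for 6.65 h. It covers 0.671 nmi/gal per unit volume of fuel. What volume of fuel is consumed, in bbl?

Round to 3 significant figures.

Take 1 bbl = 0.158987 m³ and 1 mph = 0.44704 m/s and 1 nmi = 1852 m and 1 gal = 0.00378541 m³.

4.43 bbl

21.6 mph → 9.65606 m/s
6.65 h → 23940 s
d = v × t = 9.65606 × 23940 = 231166 m
0.671 nmi/gal → 328285 m/m³
V = d / (distance per unit fuel) = 231166 / 328285 = 0.704163 m³
In bbl: 0.704163 / 0.158987 = 4.42906 bbl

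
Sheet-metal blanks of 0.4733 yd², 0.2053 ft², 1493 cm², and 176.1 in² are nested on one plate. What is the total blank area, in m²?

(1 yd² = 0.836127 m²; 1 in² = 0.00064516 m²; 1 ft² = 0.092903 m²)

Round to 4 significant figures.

0.4733 yd² × 0.836127 = 0.395739 m²
0.2053 ft² × 0.092903 = 0.019073 m²
1493 cm² × 0.0001 = 0.1493 m²
176.1 in² × 0.00064516 = 0.113613 m²
Total: 0.395739 + 0.019073 + 0.1493 + 0.113613 = 0.677725 m²

0.6777 m²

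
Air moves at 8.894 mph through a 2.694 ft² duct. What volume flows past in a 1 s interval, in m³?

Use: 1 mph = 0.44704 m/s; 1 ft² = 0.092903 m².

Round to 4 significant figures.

8.894 mph × 0.44704 → 3.97597 m/s
2.694 ft² × 0.092903 → 0.250281 m²
V = v × A × t = 3.97597 m/s × 0.250281 m² × 1 s = 0.99511 m³

0.9951 m³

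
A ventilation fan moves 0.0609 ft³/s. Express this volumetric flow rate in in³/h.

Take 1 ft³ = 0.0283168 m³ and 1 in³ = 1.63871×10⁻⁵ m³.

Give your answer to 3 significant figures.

3.79×10⁵ in³/h

0.0609 ft³/s × 0.0283168 m³/ft³ = 0.00172449 m³/s
0.00172449 m³/s ÷ 1.63871×10⁻⁵ m³/in³ × 3600 s/h = 378845 in³/h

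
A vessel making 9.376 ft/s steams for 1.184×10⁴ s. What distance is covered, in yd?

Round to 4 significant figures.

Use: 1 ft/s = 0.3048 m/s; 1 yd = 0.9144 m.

9.376 ft/s × 0.3048 → 2.8578 m/s
d = v × t = 2.8578 m/s × 11840 s = 33836.4 m
33836.4 m ÷ (0.9144 m/yd) = 37003.9 yd

3.700×10⁴ yd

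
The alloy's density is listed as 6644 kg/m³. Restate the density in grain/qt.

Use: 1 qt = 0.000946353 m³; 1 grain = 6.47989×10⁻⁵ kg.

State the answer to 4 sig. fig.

9.703×10⁴ grain/qt

6644 kg/m³ is already 6644 kg/m³
6644 kg/m³ ÷ 6.47989×10⁻⁵ kg/grain × 0.000946353 m³/qt = 97032 grain/qt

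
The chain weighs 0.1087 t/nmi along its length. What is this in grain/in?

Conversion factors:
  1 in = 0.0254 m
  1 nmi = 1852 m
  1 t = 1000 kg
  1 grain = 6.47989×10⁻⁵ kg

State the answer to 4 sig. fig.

0.1087 t/nmi × 1000 kg/t ÷ 1852 m/nmi = 0.0586933 kg/m
0.0586933 kg/m ÷ 6.47989×10⁻⁵ kg/grain × 0.0254 m/in = 23.0067 grain/in

23.01 grain/in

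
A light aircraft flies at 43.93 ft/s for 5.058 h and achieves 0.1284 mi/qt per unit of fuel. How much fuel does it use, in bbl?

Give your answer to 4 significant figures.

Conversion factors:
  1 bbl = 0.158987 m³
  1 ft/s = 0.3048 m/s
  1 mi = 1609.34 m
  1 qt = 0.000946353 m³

7.023 bbl

43.93 ft/s → 13.3899 m/s
5.058 h → 18208.8 s
d = v × t = 13.3899 × 18208.8 = 243814 m
0.1284 mi/qt → 218353 m/m³
V = d / (distance per unit fuel) = 243814 / 218353 = 1.1166 m³
In bbl: 1.1166 / 0.158987 = 7.02322 bbl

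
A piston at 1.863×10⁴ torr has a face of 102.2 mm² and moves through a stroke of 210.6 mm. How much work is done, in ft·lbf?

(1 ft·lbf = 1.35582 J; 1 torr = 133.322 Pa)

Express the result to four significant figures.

39.43 ft·lbf

1.863×10⁴ torr → 2.48379×10⁶ Pa
102.2 mm² → 1.022×10⁻⁴ m²
F = P × A = 2.48379×10⁶ × 1.022×10⁻⁴ = 253.843 N
210.6 mm → 0.2106 m
W = F × d = 253.843 × 0.2106 = 53.4593 J
In ft·lbf: 53.4593 / 1.35582 = 39.4295 ft·lbf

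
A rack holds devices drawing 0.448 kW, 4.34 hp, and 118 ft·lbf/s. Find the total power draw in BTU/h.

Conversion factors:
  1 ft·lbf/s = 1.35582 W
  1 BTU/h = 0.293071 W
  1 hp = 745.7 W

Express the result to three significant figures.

0.448 kW × 1000 = 448 W
4.34 hp × 745.7 = 3236.34 W
118 ft·lbf/s × 1.35582 = 159.987 W
Total: 448 + 3236.34 + 159.987 = 3844.33 W
In BTU/h: 3844.33 / 0.293071 = 13117.4 BTU/h

1.31×10⁴ BTU/h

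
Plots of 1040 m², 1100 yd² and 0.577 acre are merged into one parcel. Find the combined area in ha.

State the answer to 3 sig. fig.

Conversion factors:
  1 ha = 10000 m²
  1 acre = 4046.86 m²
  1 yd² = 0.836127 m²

1040 m² (already m²)
1100 yd² × 0.836127 = 919.74 m²
0.577 acre × 4046.86 = 2335.04 m²
Combined: 1040 + 919.74 + 2335.04 = 4294.78 m²
In ha: 4294.78 / 10000 = 0.429478 ha

0.429 ha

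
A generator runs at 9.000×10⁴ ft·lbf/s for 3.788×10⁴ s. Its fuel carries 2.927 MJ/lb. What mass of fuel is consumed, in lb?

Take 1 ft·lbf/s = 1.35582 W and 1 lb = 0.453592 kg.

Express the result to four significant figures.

9.000×10⁴ ft·lbf/s → 122024 W
E = P × t = 122024 × 37880 = 4.62227×10⁹ J
2.927 MJ/lb → 6.45294×10⁶ J/kg
m = E / e_s = 4.62227×10⁹ / 6.45294×10⁶ = 716.305 kg
In lb: 716.305 / 0.453592 = 1579.18 lb

1579 lb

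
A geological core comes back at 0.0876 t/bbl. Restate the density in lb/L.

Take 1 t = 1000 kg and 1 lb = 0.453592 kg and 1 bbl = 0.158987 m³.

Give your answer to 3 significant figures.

0.0876 t/bbl × 1000 kg/t ÷ 0.158987 m³/bbl = 550.988 kg/m³
550.988 kg/m³ ÷ 0.453592 kg/lb × 0.001 m³/L = 1.21472 lb/L

1.21 lb/L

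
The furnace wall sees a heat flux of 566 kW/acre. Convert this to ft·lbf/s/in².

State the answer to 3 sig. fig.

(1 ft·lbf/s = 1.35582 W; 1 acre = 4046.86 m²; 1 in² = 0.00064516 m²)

0.0666 ft·lbf/s/in²

566 kW/acre × 1000 W/kW ÷ 4046.86 m²/acre = 139.862 W/m²
139.862 W/m² ÷ 1.35582 W/ft·lbf/s × 0.00064516 m²/in² = 0.0665526 ft·lbf/s/in²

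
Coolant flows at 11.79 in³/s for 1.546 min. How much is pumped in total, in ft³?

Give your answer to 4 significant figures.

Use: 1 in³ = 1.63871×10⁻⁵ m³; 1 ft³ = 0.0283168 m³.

11.79 in³/s → 1.93204×10⁻⁴ m³/s
1.546 min → 92.76 s
V = Q × t = 1.93204×10⁻⁴ × 92.76 = 0.0179216 m³
In ft³: 0.0179216 / 0.0283168 = 0.632896 ft³

0.6329 ft³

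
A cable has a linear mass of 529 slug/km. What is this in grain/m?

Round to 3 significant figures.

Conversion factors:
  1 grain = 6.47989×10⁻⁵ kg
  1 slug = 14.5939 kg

529 slug/km × 14.5939 kg/slug ÷ 1000 m/km = 7.72017 kg/m
7.72017 kg/m ÷ 6.47989×10⁻⁵ kg/grain = 119140 grain/m

1.19×10⁵ grain/m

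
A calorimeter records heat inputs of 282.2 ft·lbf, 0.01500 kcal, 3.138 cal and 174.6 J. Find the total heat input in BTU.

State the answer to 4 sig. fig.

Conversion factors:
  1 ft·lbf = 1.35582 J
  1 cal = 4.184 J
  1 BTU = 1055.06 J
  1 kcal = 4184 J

0.6001 BTU

282.2 ft·lbf × 1.35582 = 382.612 J
0.01500 kcal × 4184 = 62.76 J
3.138 cal × 4.184 = 13.1294 J
174.6 J (already J)
Sum: 382.612 + 62.76 + 13.1294 + 174.6 = 633.101 J
In BTU: 633.101 / 1055.06 = 0.600062 BTU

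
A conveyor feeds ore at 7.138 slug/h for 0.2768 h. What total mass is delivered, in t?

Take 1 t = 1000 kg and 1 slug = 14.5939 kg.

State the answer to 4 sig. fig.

7.138 slug/h → 0.0289365 kg/s
0.2768 h → 996.48 s
m = ṁ × t = 0.0289365 × 996.48 = 28.8346 kg
In t: 28.8346 / 1000 = 0.0288346 t

0.02883 t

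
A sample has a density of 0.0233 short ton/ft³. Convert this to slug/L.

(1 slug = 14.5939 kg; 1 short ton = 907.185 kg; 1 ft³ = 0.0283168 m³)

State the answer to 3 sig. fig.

0.0233 short ton/ft³ × 907.185 kg/short ton ÷ 0.0283168 m³/ft³ = 746.462 kg/m³
746.462 kg/m³ ÷ 14.5939 kg/slug × 0.001 m³/L = 0.0511489 slug/L

0.0511 slug/L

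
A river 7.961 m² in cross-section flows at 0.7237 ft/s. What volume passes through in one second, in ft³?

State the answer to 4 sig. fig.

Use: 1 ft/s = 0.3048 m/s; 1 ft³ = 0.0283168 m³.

0.7237 ft/s × 0.3048 → 0.220584 m/s
V = v × A × t = 0.220584 m/s × 7.961 m² × 1 s = 1.75607 m³
1.75607 m³ ÷ (0.0283168 m³/ft³) = 62.0151 ft³

62.02 ft³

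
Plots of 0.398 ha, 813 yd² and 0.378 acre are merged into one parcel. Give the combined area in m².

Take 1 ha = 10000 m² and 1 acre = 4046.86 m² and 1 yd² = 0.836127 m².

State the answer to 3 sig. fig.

0.398 ha × 10000 = 3980 m²
813 yd² × 0.836127 = 679.771 m²
0.378 acre × 4046.86 = 1529.71 m²
Combined: 3980 + 679.771 + 1529.71 = 6189.48 m²

6190 m²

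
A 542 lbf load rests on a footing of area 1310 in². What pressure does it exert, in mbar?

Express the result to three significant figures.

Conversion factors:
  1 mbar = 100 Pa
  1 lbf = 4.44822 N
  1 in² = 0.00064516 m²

28.5 mbar

542 lbf × 4.44822 → 2410.94 N
1310 in² × 0.00064516 → 0.84516 m²
P = F / A = 2410.94 N / 0.84516 m² = 2852.64 Pa
2852.64 Pa ÷ (100 Pa/mbar) = 28.5264 mbar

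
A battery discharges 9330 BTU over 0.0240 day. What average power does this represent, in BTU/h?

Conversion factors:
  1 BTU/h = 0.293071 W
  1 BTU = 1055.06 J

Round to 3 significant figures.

1.62×10⁴ BTU/h

9330 BTU × 1055.06 = 9.84371×10⁶ J
0.0240 day × 86400 = 2073.6 s
P = E / t = 9.84371×10⁶ J / 2073.6 s = 4747.16 W
4747.16 W ÷ (0.293071 W/BTU/h) = 16198 BTU/h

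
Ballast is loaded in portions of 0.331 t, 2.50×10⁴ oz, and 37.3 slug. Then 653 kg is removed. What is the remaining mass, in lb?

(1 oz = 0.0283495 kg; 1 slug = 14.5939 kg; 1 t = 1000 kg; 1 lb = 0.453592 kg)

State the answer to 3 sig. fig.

2050 lb

0.331 t × 1000 = 331 kg
2.50×10⁴ oz × 0.0283495 = 708.738 kg
37.3 slug × 14.5939 = 544.352 kg
653 kg (already kg)
Net: 331 + 708.738 + 544.352 − 653 = 931.09 kg
In lb: 931.09 / 0.453592 = 2052.7 lb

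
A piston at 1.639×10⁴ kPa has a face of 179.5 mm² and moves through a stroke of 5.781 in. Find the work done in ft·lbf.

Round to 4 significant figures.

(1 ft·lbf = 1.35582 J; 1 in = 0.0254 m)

318.6 ft·lbf

1.639×10⁴ kPa → 1.639×10⁷ Pa
179.5 mm² → 1.795×10⁻⁴ m²
F = P × A = 1.639×10⁷ × 1.795×10⁻⁴ = 2942 N
5.781 in → 0.146837 m
W = F × d = 2942 × 0.146837 = 431.994 J
In ft·lbf: 431.994 / 1.35582 = 318.622 ft·lbf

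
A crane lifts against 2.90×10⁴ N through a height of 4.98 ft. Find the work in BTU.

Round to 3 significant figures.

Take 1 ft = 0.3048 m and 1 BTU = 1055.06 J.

41.7 BTU

4.98 ft × 0.3048 = 1.5179 m
W = F × d = 29000 N × 1.5179 m = 44019.1 J
44019.1 J ÷ (1055.06 J/BTU) = 41.7219 BTU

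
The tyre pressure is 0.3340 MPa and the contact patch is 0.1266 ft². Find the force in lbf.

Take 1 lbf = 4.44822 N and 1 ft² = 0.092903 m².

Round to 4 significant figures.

0.3340 MPa × 1000000 = 334000 Pa
0.1266 ft² × 0.092903 = 0.0117615 m²
F = P × A = 334000 Pa × 0.0117615 m² = 3928.34 N
3928.34 N ÷ (4.44822 N/lbf) = 883.126 lbf

883.1 lbf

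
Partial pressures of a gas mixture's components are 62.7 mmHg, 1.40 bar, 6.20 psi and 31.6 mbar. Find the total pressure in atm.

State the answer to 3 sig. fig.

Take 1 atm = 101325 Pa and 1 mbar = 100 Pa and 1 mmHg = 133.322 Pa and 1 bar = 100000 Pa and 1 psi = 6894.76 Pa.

62.7 mmHg × 133.322 → 8359.29 Pa
1.40 bar × 100000 → 140000 Pa
6.20 psi × 6894.76 → 42747.5 Pa
31.6 mbar × 100 → 3160 Pa
Combined: 8359.29 + 140000 + 42747.5 + 3160 = 194267 Pa
In atm: 194267 / 101325 = 1.91727 atm

1.92 atm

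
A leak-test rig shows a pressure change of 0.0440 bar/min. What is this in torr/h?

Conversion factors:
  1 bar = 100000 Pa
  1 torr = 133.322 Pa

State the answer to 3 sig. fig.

1980 torr/h

0.0440 bar/min × 100000 Pa/bar ÷ 60 s/min = 73.3333 Pa/s
73.3333 Pa/s ÷ 133.322 Pa/torr × 3600 s/h = 1980.17 torr/h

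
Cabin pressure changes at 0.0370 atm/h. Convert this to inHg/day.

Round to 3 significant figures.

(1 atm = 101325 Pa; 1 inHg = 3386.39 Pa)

26.6 inHg/day

0.0370 atm/h × 101325 Pa/atm ÷ 3600 s/h = 1.0414 Pa/s
1.0414 Pa/s ÷ 3386.39 Pa/inHg × 86400 s/day = 26.5702 inHg/day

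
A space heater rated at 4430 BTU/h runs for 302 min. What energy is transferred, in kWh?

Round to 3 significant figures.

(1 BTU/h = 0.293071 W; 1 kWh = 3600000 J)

4430 BTU/h × 0.293071 = 1298.3 W
302 min × 60 = 18120 s
E = P × t = 1298.3 W × 18120 s = 2.35252×10⁷ J
2.35252×10⁷ J ÷ (3600000 J/kWh) = 6.53478 kWh

6.53 kWh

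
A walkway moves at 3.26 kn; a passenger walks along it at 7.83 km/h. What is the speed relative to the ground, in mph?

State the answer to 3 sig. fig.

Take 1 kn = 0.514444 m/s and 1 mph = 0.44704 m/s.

8.62 mph

3.26 kn × 0.514444 = 1.67709 m/s
7.83 km/h × (1/3.6) = 2.175 m/s
Combined: 1.67709 + 2.175 = 3.85209 m/s
In mph: 3.85209 / 0.44704 = 8.61688 mph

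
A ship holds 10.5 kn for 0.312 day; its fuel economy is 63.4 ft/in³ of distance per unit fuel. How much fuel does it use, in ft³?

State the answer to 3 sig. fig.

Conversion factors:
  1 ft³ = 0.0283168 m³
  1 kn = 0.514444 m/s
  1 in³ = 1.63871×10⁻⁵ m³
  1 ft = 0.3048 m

10.5 kn → 5.40166 m/s
0.312 day → 26956.8 s
d = v × t = 5.40166 × 26956.8 = 145611 m
63.4 ft/in³ → 1.17924×10⁶ m/m³
V = d / (distance per unit fuel) = 145611 / 1.17924×10⁶ = 0.123479 m³
In ft³: 0.123479 / 0.0283168 = 4.36063 ft³

4.36 ft³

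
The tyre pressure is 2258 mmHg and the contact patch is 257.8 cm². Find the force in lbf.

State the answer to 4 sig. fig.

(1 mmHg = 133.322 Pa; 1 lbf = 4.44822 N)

2258 mmHg × 133.322 → 301041 Pa
257.8 cm² × 0.0001 → 0.02578 m²
F = P × A = 301041 Pa × 0.02578 m² = 7760.84 N
7760.84 N ÷ (4.44822 N/lbf) = 1744.71 lbf

1745 lbf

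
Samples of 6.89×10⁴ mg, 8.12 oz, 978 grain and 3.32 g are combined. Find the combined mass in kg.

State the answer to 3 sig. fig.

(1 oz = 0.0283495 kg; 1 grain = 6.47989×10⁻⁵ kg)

0.366 kg

6.89×10⁴ mg × 10⁻⁶ = 0.0689 kg
8.12 oz × 0.0283495 = 0.230198 kg
978 grain × 6.47989×10⁻⁵ = 0.0633733 kg
3.32 g × 0.001 = 0.00332 kg
Combined: 0.0689 + 0.230198 + 0.0633733 + 0.00332 = 0.365791 kg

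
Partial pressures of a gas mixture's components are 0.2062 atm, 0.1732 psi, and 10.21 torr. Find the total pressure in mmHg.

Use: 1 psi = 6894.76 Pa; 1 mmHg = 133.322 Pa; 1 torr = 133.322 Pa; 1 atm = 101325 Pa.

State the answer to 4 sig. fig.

0.2062 atm × 101325 = 20893.2 Pa
0.1732 psi × 6894.76 = 1194.17 Pa
10.21 torr × 133.322 = 1361.22 Pa
Combined: 20893.2 + 1194.17 + 1361.22 = 23448.6 Pa
In mmHg: 23448.6 / 133.322 = 175.879 mmHg

175.9 mmHg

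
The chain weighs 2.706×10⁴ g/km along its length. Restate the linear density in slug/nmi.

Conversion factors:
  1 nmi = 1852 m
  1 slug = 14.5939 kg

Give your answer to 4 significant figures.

3.434 slug/nmi

2.706×10⁴ g/km × 0.001 kg/g ÷ 1000 m/km = 0.02706 kg/m
0.02706 kg/m ÷ 14.5939 kg/slug × 1852 m/nmi = 3.43398 slug/nmi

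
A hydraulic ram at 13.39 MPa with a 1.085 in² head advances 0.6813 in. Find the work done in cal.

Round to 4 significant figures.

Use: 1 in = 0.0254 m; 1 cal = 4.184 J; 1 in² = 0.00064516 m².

13.39 MPa → 1.339×10⁷ Pa
1.085 in² → 6.99999×10⁻⁴ m²
F = P × A = 1.339×10⁷ × 6.99999×10⁻⁴ = 9372.99 N
0.6813 in → 0.017305 m
W = F × d = 9372.99 × 0.017305 = 162.2 J
In cal: 162.2 / 4.184 = 38.7667 cal

38.77 cal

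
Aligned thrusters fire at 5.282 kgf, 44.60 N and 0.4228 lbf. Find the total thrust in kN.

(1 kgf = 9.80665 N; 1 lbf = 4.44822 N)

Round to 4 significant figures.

0.09828 kN

5.282 kgf × 9.80665 → 51.7987 N
44.60 N (already N)
0.4228 lbf × 4.44822 → 1.88071 N
Sum: 51.7987 + 44.6 + 1.88071 = 98.2794 N
In kN: 98.2794 / 1000 = 0.0982794 kN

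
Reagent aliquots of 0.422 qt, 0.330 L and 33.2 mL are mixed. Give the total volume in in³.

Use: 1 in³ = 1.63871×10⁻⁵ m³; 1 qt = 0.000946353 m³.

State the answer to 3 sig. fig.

0.422 qt × 0.000946353 → 3.99361×10⁻⁴ m³
0.330 L × 0.001 → 3.3×10⁻⁴ m³
33.2 mL × 10⁻⁶ → 3.32×10⁻⁵ m³
Sum: 3.99361×10⁻⁴ + 3.3×10⁻⁴ + 3.32×10⁻⁵ = 7.62561×10⁻⁴ m³
In in³: 7.62561×10⁻⁴ / 1.63871×10⁻⁵ = 46.5342 in³

46.5 in³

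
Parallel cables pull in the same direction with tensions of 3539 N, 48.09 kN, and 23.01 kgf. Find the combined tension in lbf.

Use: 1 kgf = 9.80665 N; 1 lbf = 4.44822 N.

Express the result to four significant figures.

1.166×10⁴ lbf

3539 N (already N)
48.09 kN × 1000 = 48090 N
23.01 kgf × 9.80665 = 225.651 N
Combined: 3539 + 48090 + 225.651 = 51854.7 N
In lbf: 51854.7 / 4.44822 = 11657.4 lbf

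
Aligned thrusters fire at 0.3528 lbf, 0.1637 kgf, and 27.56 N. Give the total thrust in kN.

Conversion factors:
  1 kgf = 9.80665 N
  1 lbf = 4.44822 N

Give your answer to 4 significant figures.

0.3528 lbf × 4.44822 = 1.56933 N
0.1637 kgf × 9.80665 = 1.60535 N
27.56 N (already N)
Combined: 1.56933 + 1.60535 + 27.56 = 30.7347 N
In kN: 30.7347 / 1000 = 0.0307347 kN

0.03073 kN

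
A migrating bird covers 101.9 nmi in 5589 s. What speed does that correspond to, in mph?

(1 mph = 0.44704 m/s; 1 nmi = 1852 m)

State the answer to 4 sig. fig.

75.53 mph

101.9 nmi × 1852 = 188719 m
v = d / t = 188719 m / 5589 s = 33.7661 m/s
33.7661 m/s ÷ (0.44704 m/s/mph) = 75.5326 mph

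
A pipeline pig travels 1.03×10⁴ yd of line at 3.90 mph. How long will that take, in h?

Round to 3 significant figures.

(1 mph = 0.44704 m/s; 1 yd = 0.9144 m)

1.03×10⁴ yd × 0.9144 → 9418.32 m
3.90 mph × 0.44704 → 1.74346 m/s
t = d / v = 9418.32 m / 1.74346 m/s = 5402.09 s
5402.09 s ÷ (3600 s/h) = 1.50058 h

1.50 h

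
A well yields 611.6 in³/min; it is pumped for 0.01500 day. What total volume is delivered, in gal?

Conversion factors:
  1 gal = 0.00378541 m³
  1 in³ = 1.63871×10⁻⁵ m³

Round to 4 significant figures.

57.19 gal

611.6 in³/min → 1.67039×10⁻⁴ m³/s
0.01500 day → 1296 s
V = Q × t = 1.67039×10⁻⁴ × 1296 = 0.216483 m³
In gal: 0.216483 / 0.00378541 = 57.1888 gal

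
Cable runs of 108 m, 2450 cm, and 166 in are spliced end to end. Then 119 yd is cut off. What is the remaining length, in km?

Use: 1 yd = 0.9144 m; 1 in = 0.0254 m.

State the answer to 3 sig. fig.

0.0279 km

108 m (already m)
2450 cm × 0.01 = 24.5 m
166 in × 0.0254 = 4.2164 m
119 yd × 0.9144 = 108.814 m
Sum: 108 + 24.5 + 4.2164 − 108.814 = 27.9024 m
In km: 27.9024 / 1000 = 0.0279024 km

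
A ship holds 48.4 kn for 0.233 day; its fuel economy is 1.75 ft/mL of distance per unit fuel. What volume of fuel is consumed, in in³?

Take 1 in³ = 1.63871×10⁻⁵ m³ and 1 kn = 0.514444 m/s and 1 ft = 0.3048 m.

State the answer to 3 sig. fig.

48.4 kn → 24.8991 m/s
0.233 day → 20131.2 s
d = v × t = 24.8991 × 20131.2 = 501249 m
1.75 ft/mL → 533400 m/m³
V = d / (distance per unit fuel) = 501249 / 533400 = 0.939724 m³
In in³: 0.939724 / 1.63871×10⁻⁵ = 57345.4 in³

5.73×10⁴ in³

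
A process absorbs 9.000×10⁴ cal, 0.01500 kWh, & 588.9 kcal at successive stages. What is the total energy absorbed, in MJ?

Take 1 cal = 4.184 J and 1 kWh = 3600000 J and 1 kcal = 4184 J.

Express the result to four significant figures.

2.895 MJ

9.000×10⁴ cal × 4.184 = 376560 J
0.01500 kWh × 3600000 = 54000 J
588.9 kcal × 4184 = 2.46396×10⁶ J
Sum: 376560 + 54000 + 2.46396×10⁶ = 2.89452×10⁶ J
In MJ: 2.89452×10⁶ / 1000000 = 2.89452 MJ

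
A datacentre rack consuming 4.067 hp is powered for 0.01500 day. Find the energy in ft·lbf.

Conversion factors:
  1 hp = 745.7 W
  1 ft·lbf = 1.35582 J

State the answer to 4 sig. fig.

4.067 hp × 745.7 → 3032.76 W
0.01500 day × 86400 → 1296 s
E = P × t = 3032.76 W × 1296 s = 3.93046×10⁶ J
3.93046×10⁶ J ÷ (1.35582 J/ft·lbf) = 2.89895×10⁶ ft·lbf

2.899×10⁶ ft·lbf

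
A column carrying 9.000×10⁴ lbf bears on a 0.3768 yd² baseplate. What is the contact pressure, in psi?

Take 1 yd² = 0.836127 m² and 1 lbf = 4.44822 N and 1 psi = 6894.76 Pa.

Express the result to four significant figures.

9.000×10⁴ lbf × 4.44822 → 400340 N
0.3768 yd² × 0.836127 → 0.315053 m²
P = F / A = 400340 N / 0.315053 m² = 1.27071×10⁶ Pa
1.27071×10⁶ Pa ÷ (6894.76 Pa/psi) = 184.301 psi

184.3 psi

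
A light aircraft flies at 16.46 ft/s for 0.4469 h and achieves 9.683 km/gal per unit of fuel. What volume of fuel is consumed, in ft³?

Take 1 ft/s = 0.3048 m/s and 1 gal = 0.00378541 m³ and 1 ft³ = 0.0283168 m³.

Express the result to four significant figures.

16.46 ft/s → 5.01701 m/s
0.4469 h → 1608.84 s
d = v × t = 5.01701 × 1608.84 = 8071.57 m
9.683 km/gal → 2.55798×10⁶ m/m³
V = d / (distance per unit fuel) = 8071.57 / 2.55798×10⁶ = 0.00315545 m³
In ft³: 0.00315545 / 0.0283168 = 0.111434 ft³

0.1114 ft³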